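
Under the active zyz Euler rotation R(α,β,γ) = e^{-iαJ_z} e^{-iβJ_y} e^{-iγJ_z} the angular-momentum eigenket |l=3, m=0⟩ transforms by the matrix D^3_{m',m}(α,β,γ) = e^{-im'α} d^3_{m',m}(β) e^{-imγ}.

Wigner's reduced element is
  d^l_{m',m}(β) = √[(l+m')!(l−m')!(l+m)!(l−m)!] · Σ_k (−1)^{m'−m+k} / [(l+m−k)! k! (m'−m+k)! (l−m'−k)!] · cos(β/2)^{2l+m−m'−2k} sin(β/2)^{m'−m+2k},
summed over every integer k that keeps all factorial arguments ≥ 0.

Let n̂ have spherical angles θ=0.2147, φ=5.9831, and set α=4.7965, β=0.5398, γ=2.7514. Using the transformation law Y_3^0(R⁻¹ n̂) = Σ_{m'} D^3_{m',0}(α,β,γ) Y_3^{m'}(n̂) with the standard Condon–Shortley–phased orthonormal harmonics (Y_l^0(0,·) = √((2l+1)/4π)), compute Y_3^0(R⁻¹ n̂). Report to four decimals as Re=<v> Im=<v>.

Re=0.2837 Im=0.0000

Need the full column D^3_{m',0} for m'=−3..3 at α=4.7965, β=0.5398, γ=2.7514.
cos(β/2)=0.963798, sin(β/2)=0.266635
d^3_{-3,0}: single k=3 term ⇒ +0.075897;  D = -0.018949+0.073493i
d^3_{-2,0}: k∈[2..3] ⇒ +0.335999 -0.025716 = +0.310283;  D = -0.305904-0.051951i
d^3_{-1,0}: k∈[1..3] ⇒ +0.768134 -0.176369 +0.004499 = +0.596265;  D = +0.050093-0.594157i
d^3_{0,0}: k∈[0..3] ⇒ +0.801521 -0.552103 +0.042255 -0.000359 = +0.291314;  D = +0.291314+0.000000i
d^3_{1,0}: k∈[0..2] ⇒ -0.768134 +0.176369 -0.004499 = -0.596265;  D = -0.050093-0.594157i
d^3_{2,0}: k∈[0..1] ⇒ +0.335999 -0.025716 = +0.310283;  D = -0.305904+0.051951i
d^3_{3,0}: single k=0 term ⇒ -0.075897;  D = +0.018949+0.073493i
Y_3^{m'}(θ=0.2147,φ=5.9831) and Σ D·Y over m':
  (-0.0189+0.0735i)·(+0.0025+0.0032i)  (-0.3059-0.0520i)·(+0.0374+0.0256i)  (+0.0501-0.5942i)·(+0.2482+0.0768i)  (+0.2913+0.0000i)·(+0.6465+0.0000i)  (-0.0501-0.5942i)·(-0.2482+0.0768i)  (-0.3059+0.0520i)·(+0.0374-0.0256i)  (+0.0189+0.0735i)·(-0.0025+0.0032i)
Y_3^0(R⁻¹ n̂) = +0.283662-0.000000i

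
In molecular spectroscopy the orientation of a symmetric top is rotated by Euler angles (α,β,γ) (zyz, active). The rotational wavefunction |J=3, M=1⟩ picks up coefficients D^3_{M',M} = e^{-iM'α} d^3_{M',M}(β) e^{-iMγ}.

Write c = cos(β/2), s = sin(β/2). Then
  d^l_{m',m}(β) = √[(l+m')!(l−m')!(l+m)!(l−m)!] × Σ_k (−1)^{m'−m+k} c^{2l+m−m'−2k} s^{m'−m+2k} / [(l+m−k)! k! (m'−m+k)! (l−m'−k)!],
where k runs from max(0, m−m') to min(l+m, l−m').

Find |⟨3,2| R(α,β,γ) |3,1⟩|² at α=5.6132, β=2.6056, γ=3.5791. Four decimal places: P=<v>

Split into d^3_{2,1}(β=2.6056) × two z-phases.
With c≡cos(β/2)=0.264800 and s≡sin(β/2)=0.964303, N=[120·1·24·2]^{1/2}=75.894664
The bounds max(0,m−m')=0 and min(l+m,l−m')=1 give 2 terms
  k=0: (−1)^1·75.8947/(24)·0.2648^5·0.9643^1 = -0.003970
  k=1: (−1)^2·75.8947/(12)·0.2648^3·0.9643^3 = +0.105299
d^3_{2,1}(2.6056) = -0.003970 +0.105299 = +0.101329
|D^3_{2,1}|² = |d^3_{2,1}(β)|² = (+0.101329)² = 0.010268 (the z-rotation phases have unit modulus)

P=0.0103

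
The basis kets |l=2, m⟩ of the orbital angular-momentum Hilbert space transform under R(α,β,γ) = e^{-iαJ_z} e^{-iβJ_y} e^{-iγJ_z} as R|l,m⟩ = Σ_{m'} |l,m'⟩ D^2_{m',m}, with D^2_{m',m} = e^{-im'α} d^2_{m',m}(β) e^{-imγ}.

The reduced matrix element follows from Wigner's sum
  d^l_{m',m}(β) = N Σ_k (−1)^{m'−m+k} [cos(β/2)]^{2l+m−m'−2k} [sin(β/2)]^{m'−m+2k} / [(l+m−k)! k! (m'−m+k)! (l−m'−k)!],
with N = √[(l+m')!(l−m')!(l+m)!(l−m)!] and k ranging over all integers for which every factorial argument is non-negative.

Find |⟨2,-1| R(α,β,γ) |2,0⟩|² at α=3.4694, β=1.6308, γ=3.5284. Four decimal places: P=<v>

P=0.0054

D^2_{-1,0}(3.4694,1.6308,3.5284) = e^{-i·-1·3.4694}·d^2_{-1,0}(1.6308)·e^{-i·0·3.5284}. Compute d first:
Half-angle: c=0.685577, s=0.728000. N=√(1·6·2·2)=4.898979
k: max(0,(0)−(-1))=1 … min(2+(0),2−(-1))=2
  k=1: (−1)^0·4.8990/(2)·0.6856^3·0.7280^1 = +0.574614
  k=2: (−1)^1·4.8990/(2)·0.6856^1·0.7280^3 = -0.647927
d^2_{-1,0}(1.6308) = +0.574614 -0.647927 = -0.073313
|D^2_{-1,0}|² = |d^2_{-1,0}(β)|² = (-0.073313)² = 0.005375 (the z-rotation phases have unit modulus)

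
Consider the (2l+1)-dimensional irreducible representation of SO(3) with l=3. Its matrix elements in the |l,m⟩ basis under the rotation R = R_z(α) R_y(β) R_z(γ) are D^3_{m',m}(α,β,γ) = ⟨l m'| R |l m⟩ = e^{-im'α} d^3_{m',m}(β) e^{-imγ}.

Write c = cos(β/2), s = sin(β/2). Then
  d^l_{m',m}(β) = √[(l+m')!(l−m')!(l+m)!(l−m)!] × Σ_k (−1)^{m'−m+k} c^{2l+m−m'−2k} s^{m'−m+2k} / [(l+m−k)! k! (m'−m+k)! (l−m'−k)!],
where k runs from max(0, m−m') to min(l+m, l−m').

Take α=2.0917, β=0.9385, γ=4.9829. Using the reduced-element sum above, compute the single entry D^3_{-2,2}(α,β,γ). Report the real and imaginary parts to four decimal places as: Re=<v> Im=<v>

D^3_{-2,2}(2.0917,0.9385,4.9829) = e^{-i·-2·2.0917}·d^3_{-2,2}(0.9385)·e^{-i·2·4.9829}. Compute d first:
Half-angle: c=0.891908, s=0.452217. N=√(1·120·120·1)=120.000000
k∈{4,5} keeps every argument non-negative
  k=4: (−1)^0·120.0000/(24)·0.8919^2·0.4522^4 = +0.166341
  k=5: (−1)^1·120.0000/(120)·0.8919^0·0.4522^6 = -0.008552
d^3_{-2,2}(0.9385) = +0.166341 -0.008552 = +0.157789
Phases: e^{-i·(-2)·2.0917}=-0.504661-0.863318i, e^{-i·(2)·4.9829}=-0.857183+0.515012i ⇒ D=+0.138413+0.075757i

Re=0.1384 Im=0.0758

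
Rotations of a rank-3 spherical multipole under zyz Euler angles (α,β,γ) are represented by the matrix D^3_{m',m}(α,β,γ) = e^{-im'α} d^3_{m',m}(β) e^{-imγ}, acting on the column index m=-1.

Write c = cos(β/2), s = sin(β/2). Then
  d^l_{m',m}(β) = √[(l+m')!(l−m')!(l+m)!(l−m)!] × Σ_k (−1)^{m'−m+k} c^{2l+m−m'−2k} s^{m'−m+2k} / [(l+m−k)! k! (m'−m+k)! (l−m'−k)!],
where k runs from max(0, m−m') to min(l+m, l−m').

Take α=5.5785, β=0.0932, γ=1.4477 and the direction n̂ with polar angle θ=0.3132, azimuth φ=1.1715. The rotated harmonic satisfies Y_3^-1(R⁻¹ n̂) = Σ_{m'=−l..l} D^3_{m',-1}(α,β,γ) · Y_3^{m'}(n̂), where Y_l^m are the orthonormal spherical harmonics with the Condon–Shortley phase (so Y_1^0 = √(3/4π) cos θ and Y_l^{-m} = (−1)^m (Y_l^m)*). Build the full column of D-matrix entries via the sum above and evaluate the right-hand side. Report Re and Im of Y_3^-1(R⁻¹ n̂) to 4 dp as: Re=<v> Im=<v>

Need the full column D^3_{m',-1} for m'=−3..3 at α=5.5785, β=0.0932, γ=1.4477.
cos(β/2)=0.998914, sin(β/2)=0.046583
d^3_{-3,-1}: single k=2 term ⇒ +0.008368;  D = +0.006578-0.005172i
d^3_{-2,-1}: k∈[1..2] ⇒ +0.146511 -0.000637 = +0.145874;  D = +0.145767+0.005590i
d^3_{-1,-1}: k∈[0..2] ⇒ +0.993504 -0.017285 +0.000028 = +0.976248;  D = +0.718940+0.660442i
d^3_{0,-1}: k∈[0..2] ⇒ -0.160495 +0.001047 -0.000001 = -0.159448;  D = -0.019578-0.158242i
d^3_{1,-1}: k∈[0..2] ⇒ +0.012963 -0.000038 +0.000000 = +0.012926;  D = -0.007101+0.010801i
d^3_{2,-1}: k∈[0..1] ⇒ -0.000637 +0.000001 = -0.000637;  D = +0.000611-0.000179i
d^3_{3,-1}: single k=0 term ⇒ +0.000018;  D = -0.000017-0.000007i
Y_3^{m'}(θ=0.3132,φ=1.1715) and Σ D·Y over m':
  (+0.0066-0.0052i)·(-0.0114+0.0044i)  (+0.1458+0.0056i)·(-0.0644-0.0661i)  (+0.7189+0.6604i)·(+0.1365-0.3234i)  (-0.0196-0.1582i)·(+0.5415+0.0000i)  (-0.0071+0.0108i)·(-0.1365-0.3234i)  (+0.0006-0.0002i)·(-0.0644+0.0661i)  (-0.0000-0.0000i)·(+0.0114+0.0044i)
Y_3^-1(R⁻¹ n̂) = +0.296476-0.237116i

Re=0.2965 Im=-0.2371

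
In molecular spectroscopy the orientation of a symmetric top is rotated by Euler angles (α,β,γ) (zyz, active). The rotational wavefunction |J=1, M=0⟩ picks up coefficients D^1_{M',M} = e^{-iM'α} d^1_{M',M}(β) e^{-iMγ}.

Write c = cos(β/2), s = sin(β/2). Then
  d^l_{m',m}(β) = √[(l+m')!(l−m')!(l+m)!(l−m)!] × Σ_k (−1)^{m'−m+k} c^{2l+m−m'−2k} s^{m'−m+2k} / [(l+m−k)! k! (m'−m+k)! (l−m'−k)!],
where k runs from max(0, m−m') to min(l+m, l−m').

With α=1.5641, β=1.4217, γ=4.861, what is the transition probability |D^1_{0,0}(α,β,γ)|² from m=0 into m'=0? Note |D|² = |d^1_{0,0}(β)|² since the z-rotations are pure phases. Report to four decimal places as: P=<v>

P=0.0221

Split into d^1_{0,0}(β=1.4217) × two z-phases.
c=cos(1.4217/2)=0.757808, s=sin(1.4217/2)=0.652478; N=√[1·1·1·1]=1.000000
k: max(0,(0)−(0))=0 … min(1+(0),1−(0))=1
  k=0: (−1)^0·1.0000/(1)·0.7578^2·0.6525^0 = +0.574272
  k=1: (−1)^1·1.0000/(1)·0.7578^0·0.6525^2 = -0.425728
d^1_{0,0}(1.4217) = +0.574272 -0.425728 = +0.148545
|D^1_{0,0}|² = |d^1_{0,0}(β)|² = (+0.148545)² = 0.022065 (the z-rotation phases have unit modulus)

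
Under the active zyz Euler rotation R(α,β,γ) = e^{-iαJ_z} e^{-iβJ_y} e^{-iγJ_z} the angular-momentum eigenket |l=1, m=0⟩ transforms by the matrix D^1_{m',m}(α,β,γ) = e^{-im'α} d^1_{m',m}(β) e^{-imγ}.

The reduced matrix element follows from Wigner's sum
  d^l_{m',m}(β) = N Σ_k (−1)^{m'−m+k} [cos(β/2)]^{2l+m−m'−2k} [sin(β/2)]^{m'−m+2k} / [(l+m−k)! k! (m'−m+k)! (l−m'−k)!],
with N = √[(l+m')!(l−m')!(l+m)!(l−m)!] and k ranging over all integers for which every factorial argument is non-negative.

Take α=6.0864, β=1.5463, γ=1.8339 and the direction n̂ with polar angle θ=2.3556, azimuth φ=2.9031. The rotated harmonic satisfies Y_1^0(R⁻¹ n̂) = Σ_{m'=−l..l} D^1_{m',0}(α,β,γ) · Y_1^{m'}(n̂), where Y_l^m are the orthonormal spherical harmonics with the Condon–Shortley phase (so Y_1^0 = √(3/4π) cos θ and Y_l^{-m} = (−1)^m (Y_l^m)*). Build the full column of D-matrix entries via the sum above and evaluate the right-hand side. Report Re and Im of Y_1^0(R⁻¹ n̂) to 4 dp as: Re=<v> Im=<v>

Re=-0.3538 Im=0.0000

Need the full column D^1_{m',0} for m'=−1..1 at α=6.0864, β=1.5463, γ=1.8339.
cos(β/2)=0.715714, sin(β/2)=0.698393
d^1_{-1,0}: single k=1 term ⇒ +0.706895;  D = +0.693252-0.138210i
d^1_{0,0}: k∈[0..1] ⇒ +0.512247 -0.487753 = +0.024494;  D = +0.024494+0.000000i
d^1_{1,0}: single k=0 term ⇒ -0.706895;  D = -0.693252-0.138210i
Y_1^{m'}(θ=2.3556,φ=2.9031) and Σ D·Y over m':
  (+0.6933-0.1382i)·(-0.2375-0.0577i)  (+0.0245+0.0000i)·(-0.3453+0.0000i)  (-0.6933-0.1382i)·(+0.2375-0.0577i)
Y_1^0(R⁻¹ n̂) = -0.353753+0.000000i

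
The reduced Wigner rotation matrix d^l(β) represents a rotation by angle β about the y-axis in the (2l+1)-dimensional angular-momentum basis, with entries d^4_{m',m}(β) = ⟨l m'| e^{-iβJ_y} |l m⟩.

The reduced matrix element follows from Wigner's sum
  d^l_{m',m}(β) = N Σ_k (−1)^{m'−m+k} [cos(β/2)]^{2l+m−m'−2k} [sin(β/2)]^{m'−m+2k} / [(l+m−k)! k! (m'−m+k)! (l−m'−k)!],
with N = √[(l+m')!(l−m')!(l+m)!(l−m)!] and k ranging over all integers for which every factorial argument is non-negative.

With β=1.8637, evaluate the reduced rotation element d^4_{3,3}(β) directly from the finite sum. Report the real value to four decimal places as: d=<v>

d=-0.1869

d^4_{3,3}(β=1.8637) via Wigner's sum:
Half-angle: c=0.596350, s=0.802725. N=√(5040·1·5040·1)=5040.000000
k: max(0,(3)−(3))=0 … min(4+(3),4−(3))=1
  k=0: (−1)^0·5040.0000/(5040)·0.5963^8·0.8027^0 = +0.015996
  k=1: (−1)^1·5040.0000/(720)·0.5963^6·0.8027^2 = -0.202880
d^4_{3,3}(1.8637) = +0.015996 -0.202880 = -0.186884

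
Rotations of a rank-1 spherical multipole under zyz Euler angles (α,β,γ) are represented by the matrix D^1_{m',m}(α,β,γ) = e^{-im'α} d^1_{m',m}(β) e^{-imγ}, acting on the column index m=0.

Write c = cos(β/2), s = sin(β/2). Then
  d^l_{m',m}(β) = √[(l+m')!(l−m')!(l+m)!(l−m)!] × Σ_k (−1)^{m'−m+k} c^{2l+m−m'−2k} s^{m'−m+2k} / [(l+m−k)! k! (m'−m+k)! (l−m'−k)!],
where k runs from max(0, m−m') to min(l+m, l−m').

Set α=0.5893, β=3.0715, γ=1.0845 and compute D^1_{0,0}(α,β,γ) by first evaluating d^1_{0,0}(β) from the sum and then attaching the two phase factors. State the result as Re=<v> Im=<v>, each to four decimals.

Re=-0.9975 Im=0.0000

Split into d^1_{0,0}(β=3.0715) × two z-phases.
With c≡cos(β/2)=0.035039 and s≡sin(β/2)=0.999386, N=[1·1·1·1]^{1/2}=1.000000
Admissible k: 0..1 (factorial args all ≥0)
  k=0: (−1)^0·1.0000/(1)·0.0350^2·0.9994^0 = +0.001228
  k=1: (−1)^1·1.0000/(1)·0.0350^0·0.9994^2 = -0.998772
d^1_{0,0}(3.0715) = +0.001228 -0.998772 = -0.997545
Phases: e^{-i·(0)·0.5893}=+1.000000+0.000000i, e^{-i·(0)·1.0845}=+1.000000+0.000000i ⇒ D=-0.997545+0.000000i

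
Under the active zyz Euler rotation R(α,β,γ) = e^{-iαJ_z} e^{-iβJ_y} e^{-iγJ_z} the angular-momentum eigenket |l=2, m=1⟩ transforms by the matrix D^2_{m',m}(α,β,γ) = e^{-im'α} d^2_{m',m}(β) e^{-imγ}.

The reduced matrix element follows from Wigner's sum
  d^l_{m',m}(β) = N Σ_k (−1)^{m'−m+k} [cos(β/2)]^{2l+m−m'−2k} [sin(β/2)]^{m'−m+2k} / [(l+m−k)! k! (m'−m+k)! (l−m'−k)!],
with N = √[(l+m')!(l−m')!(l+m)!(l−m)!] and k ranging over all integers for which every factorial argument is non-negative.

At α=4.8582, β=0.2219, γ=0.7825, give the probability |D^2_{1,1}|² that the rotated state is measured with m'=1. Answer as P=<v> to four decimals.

First d^2_{1,1}(β=0.2219), then the phase factors e^{-i(1)α} and e^{-i(1)γ}:
c=cos(0.2219/2)=0.993851, s=sin(0.2219/2)=0.110723; N=√[6·1·6·1]=6.000000
k: max(0,(1)−(1))=0 … min(2+(1),2−(1))=1
  k=0: (−1)^0·6.0000/(6)·0.9939^4·0.1107^0 = +0.975631
  k=1: (−1)^1·6.0000/(2)·0.9939^2·0.1107^2 = -0.036328
d^2_{1,1}(0.2219) = +0.975631 -0.036328 = +0.939304
|D^2_{1,1}|² = |d^2_{1,1}(β)|² = (+0.939304)² = 0.882292 (the z-rotation phases have unit modulus)

P=0.8823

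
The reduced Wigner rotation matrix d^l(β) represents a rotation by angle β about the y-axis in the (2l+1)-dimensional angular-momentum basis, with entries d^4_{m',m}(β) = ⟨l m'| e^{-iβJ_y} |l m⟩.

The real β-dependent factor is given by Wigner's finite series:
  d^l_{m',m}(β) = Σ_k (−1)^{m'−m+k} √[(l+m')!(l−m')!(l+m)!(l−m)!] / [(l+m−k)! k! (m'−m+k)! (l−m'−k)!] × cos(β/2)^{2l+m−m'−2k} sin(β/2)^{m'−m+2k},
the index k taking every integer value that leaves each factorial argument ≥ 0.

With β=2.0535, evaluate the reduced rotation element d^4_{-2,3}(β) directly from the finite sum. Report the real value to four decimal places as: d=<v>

d^4_{-2,3}(β=2.0535) via Wigner's sum:
Half-angle: c=0.517602, s=0.855621. N=√(2·720·5040·1)=2693.993318
The bounds max(0,m−m')=5 and min(l+m,l−m')=6 give 2 terms
  k=5: (−1)^0·2693.9933/(240)·0.5176^3·0.8556^5 = +0.713809
  k=6: (−1)^1·2693.9933/(720)·0.5176^1·0.8556^7 = -0.650177
d^4_{-2,3}(2.0535) = +0.713809 -0.650177 = +0.063632

d=0.0636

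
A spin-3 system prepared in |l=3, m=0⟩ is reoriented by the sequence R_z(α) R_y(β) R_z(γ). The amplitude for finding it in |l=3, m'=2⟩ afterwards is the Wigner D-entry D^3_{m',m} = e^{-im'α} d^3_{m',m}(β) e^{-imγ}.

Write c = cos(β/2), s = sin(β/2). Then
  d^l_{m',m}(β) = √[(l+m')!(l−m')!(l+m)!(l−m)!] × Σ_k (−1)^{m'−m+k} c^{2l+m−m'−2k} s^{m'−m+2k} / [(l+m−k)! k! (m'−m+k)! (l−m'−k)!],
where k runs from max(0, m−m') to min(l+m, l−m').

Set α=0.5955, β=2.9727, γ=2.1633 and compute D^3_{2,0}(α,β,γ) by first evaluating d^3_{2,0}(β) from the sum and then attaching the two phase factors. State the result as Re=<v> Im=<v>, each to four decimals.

First d^3_{2,0}(β=2.9727), then the phase factors e^{-i(2)α} and e^{-i(0)γ}:
c=cos(2.9727/2)=0.084346, s=sin(2.9727/2)=0.996437; N=√[120·1·6·6]=65.726707
The bounds max(0,m−m')=0 and min(l+m,l−m')=1 give 2 terms
  k=0: (−1)^2·65.7267/(12)·0.0843^4·0.9964^2 = +0.000275
  k=1: (−1)^3·65.7267/(12)·0.0843^2·0.9964^4 = -0.038414
d^3_{2,0}(2.9727) = +0.000275 -0.038414 = -0.038139
Phases: e^{-i·(2)·0.5955}=+0.370731-0.928740i, e^{-i·(0)·2.1633}=+1.000000+0.000000i ⇒ D=-0.014139+0.035421i

Re=-0.0141 Im=0.0354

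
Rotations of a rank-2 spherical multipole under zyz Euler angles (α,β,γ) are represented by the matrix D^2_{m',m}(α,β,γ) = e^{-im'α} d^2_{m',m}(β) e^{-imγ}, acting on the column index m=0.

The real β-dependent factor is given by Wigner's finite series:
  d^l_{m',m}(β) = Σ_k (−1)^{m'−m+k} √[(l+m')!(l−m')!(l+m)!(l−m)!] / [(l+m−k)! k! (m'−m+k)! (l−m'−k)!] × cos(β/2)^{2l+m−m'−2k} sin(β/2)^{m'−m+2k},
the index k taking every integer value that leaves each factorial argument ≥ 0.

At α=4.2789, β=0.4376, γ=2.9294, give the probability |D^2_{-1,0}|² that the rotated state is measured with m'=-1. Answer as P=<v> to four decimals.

D^2_{-1,0}(4.2789,0.4376,2.9294) = e^{-i·-1·4.2789}·d^2_{-1,0}(0.4376)·e^{-i·0·2.9294}. Compute d first:
c=cos(0.4376/2)=0.976159, s=sin(0.4376/2)=0.217058; N=√[1·6·2·2]=4.898979
k∈{1,2} keeps every argument non-negative
  k=1: (−1)^0·4.8990/(2)·0.9762^3·0.2171^1 = +0.494554
  k=2: (−1)^1·4.8990/(2)·0.9762^1·0.2171^3 = -0.024453
d^2_{-1,0}(0.4376) = +0.494554 -0.024453 = +0.470101
|D^2_{-1,0}|² = |d^2_{-1,0}(β)|² = (+0.470101)² = 0.220995 (the z-rotation phases have unit modulus)

P=0.2210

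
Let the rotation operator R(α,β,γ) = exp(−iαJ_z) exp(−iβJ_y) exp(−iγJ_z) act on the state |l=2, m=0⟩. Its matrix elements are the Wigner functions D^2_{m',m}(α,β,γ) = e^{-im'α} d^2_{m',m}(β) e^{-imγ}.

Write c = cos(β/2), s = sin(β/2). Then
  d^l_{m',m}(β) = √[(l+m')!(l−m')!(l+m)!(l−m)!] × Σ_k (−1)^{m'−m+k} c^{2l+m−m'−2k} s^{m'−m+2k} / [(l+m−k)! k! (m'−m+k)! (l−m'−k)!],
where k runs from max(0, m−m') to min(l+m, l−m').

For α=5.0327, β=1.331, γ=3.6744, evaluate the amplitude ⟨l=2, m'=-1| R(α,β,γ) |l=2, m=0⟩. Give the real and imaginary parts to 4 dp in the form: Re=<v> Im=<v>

Re=0.0890 Im=-0.2682

Split into d^2_{-1,0}(β=1.331) × two z-phases.
Half-angle: c=0.786608, s=0.617453. N=√(1·6·2·2)=4.898979
The bounds max(0,m−m')=1 and min(l+m,l−m')=2 give 2 terms
  k=1: (−1)^0·4.8990/(2)·0.7866^3·0.6175^1 = +0.736130
  k=2: (−1)^1·4.8990/(2)·0.7866^1·0.6175^3 = -0.453570
d^2_{-1,0}(1.331) = +0.736130 -0.453570 = +0.282560
Attach z-rotation phases: D = e^{-i(-1)(5.0327)}·(+0.282560)·e^{-i(0)(3.6744)} = +0.088967-0.268188i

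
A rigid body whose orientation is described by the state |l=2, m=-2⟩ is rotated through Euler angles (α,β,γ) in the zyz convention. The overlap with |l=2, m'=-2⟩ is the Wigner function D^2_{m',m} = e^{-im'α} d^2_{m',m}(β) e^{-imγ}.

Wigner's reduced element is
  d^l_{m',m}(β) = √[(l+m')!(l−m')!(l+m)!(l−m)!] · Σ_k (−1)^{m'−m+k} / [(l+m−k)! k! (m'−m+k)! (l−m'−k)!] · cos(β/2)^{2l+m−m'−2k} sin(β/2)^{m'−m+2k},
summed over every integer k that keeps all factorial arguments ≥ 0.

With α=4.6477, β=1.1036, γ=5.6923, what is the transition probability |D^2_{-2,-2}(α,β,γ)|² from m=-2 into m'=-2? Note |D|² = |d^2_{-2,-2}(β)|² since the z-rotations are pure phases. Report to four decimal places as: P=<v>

P=0.2766

Split into d^2_{-2,-2}(β=1.1036) × two z-phases.
With c≡cos(β/2)=0.851582 and s≡sin(β/2)=0.524221, N=[1·24·1·24]^{1/2}=24.000000
k: max(0,(-2)−(-2))=0 … min(2+(-2),2−(-2))=0
  k=0: (−1)^0·24.0000/(24)·0.8516^4·0.5242^0 = +0.525904
d^2_{-2,-2}(1.1036) = +0.525904
|D^2_{-2,-2}|² = |d^2_{-2,-2}(β)|² = (+0.525904)² = 0.276575 (the z-rotation phases have unit modulus)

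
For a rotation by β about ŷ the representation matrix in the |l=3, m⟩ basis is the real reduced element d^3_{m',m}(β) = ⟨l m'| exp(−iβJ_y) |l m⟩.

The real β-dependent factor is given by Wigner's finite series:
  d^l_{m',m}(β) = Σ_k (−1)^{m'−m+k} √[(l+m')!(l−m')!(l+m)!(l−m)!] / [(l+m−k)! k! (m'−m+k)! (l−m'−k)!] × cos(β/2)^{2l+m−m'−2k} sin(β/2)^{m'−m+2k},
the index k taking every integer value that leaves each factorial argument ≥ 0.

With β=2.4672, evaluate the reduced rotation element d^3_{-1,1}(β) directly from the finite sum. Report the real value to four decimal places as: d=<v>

d=0.0758

d^3_{-1,1}(β=2.4672) via Wigner's sum:
With c≡cos(β/2)=0.330843 and s≡sin(β/2)=0.943686, N=[2·24·24·2]^{1/2}=48.000000
The bounds max(0,m−m')=2 and min(l+m,l−m')=4 give 3 terms
  k=2: (−1)^0·48.0000/(8)·0.3308^4·0.9437^2 = +0.064017
  k=3: (−1)^1·48.0000/(6)·0.3308^2·0.9437^4 = -0.694453
  k=4: (−1)^2·48.0000/(48)·0.3308^0·0.9437^6 = +0.706261
d^3_{-1,1}(2.4672) = +0.064017 -0.694453 +0.706261 = +0.075824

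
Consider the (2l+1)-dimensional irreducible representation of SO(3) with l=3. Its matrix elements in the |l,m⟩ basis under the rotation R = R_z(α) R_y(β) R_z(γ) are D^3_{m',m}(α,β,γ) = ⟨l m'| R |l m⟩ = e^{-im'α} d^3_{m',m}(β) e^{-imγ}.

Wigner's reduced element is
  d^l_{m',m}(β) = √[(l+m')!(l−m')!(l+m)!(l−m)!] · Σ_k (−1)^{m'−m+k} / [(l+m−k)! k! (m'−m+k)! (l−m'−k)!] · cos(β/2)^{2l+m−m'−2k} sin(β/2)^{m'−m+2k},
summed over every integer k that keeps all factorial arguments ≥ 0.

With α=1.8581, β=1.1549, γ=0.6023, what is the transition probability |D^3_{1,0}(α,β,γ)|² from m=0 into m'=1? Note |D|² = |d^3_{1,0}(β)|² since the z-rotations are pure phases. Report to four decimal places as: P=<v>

P=0.0053

Split into d^3_{1,0}(β=1.1549) × two z-phases.
Half-angle: c=0.837857, s=0.545889. N=√(24·2·6·6)=41.569219
k∈{0,1,2} keeps every argument non-negative
  k=0: (−1)^1·41.5692/(12)·0.8379^5·0.5459^1 = -0.780810
  k=1: (−1)^2·41.5692/(4)·0.8379^3·0.5459^3 = +0.994342
  k=2: (−1)^3·41.5692/(12)·0.8379^1·0.5459^5 = -0.140696
d^3_{1,0}(1.1549) = -0.780810 +0.994342 -0.140696 = +0.072835
|D^3_{1,0}|² = |d^3_{1,0}(β)|² = (+0.072835)² = 0.005305 (the z-rotation phases have unit modulus)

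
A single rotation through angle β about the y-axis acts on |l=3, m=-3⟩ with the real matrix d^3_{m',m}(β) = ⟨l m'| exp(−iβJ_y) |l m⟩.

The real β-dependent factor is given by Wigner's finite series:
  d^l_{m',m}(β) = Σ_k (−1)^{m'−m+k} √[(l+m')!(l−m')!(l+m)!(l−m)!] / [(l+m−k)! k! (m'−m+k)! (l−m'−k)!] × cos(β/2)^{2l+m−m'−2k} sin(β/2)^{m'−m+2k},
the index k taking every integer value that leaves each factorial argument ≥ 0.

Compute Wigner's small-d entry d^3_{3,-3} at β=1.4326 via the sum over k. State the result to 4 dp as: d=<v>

d^3_{3,-3}(β=1.4326) via Wigner's sum:
c=cos(1.4326/2)=0.754240, s=sin(1.4326/2)=0.656598; N=√[720·1·1·720]=720.000000
k∈{0} keeps every argument non-negative
  k=0: (−1)^6·720.0000/(720)·0.7542^0·0.6566^6 = +0.080131
d^3_{3,-3}(1.4326) = +0.080131

d=0.0801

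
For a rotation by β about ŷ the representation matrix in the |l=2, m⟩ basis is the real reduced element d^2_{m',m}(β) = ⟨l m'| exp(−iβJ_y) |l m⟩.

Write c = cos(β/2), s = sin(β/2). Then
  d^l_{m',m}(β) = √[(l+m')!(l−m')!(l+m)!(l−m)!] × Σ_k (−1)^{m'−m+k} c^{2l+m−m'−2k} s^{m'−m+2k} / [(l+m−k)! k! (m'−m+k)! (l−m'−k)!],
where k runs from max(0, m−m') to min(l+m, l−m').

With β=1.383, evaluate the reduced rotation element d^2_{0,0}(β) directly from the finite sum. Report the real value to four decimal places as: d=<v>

d^2_{0,0}(β=1.383) via Wigner's sum:
c=cos(1.383/2)=0.770290, s=sin(1.383/2)=0.637693; N=√[2·2·2·2]=4.000000
Admissible k: 0..2 (factorial args all ≥0)
  k=0: (−1)^0·4.0000/(4)·0.7703^4·0.6377^0 = +0.352061
  k=1: (−1)^1·4.0000/(1)·0.7703^2·0.6377^2 = -0.965145
  k=2: (−1)^2·4.0000/(4)·0.7703^0·0.6377^4 = +0.165366
d^2_{0,0}(1.383) = +0.352061 -0.965145 +0.165366 = -0.447718

d=-0.4477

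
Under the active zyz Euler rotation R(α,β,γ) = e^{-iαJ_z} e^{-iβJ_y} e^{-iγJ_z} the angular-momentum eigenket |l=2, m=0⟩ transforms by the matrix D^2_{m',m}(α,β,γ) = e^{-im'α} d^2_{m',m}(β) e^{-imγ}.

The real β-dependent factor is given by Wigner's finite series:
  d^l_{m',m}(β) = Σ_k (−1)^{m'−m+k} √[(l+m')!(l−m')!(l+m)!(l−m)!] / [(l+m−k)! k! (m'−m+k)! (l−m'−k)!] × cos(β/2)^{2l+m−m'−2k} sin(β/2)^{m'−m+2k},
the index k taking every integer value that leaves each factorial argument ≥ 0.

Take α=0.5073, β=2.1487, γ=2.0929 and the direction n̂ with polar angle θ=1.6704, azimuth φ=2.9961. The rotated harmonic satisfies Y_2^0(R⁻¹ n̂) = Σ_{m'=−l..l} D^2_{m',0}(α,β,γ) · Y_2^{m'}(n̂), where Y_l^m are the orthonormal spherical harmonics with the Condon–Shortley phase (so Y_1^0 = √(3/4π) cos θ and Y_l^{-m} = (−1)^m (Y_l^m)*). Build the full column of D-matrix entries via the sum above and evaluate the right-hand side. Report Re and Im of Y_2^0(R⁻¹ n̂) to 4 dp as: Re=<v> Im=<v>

Need the full column D^2_{m',0} for m'=−2..2 at α=0.5073, β=2.1487, γ=2.0929.
cos(β/2)=0.476304, sin(β/2)=0.879281
d^2_{-2,0}: single k=2 term ⇒ +0.429634;  D = +0.226830+0.364875i
d^2_{-1,0}: k∈[1..2] ⇒ +0.232732 -0.793126 = -0.560395;  D = -0.489818-0.272250i
d^2_{0,0}: k∈[0..2] ⇒ +0.051468 -0.701590 +0.597737 = -0.052385;  D = -0.052385+0.000000i
d^2_{1,0}: k∈[0..1] ⇒ -0.232732 +0.793126 = +0.560395;  D = +0.489818-0.272250i
d^2_{2,0}: single k=0 term ⇒ +0.429634;  D = +0.226830-0.364875i
Y_2^{m'}(θ=1.6704,φ=2.9961) and Σ D·Y over m':
  (+0.2268+0.3649i)·(+0.3664+0.1097i)  (-0.4898-0.2723i)·(+0.0756+0.0111i)  (-0.0524+0.0000i)·(-0.3060+0.0000i)  (+0.4898-0.2723i)·(-0.0756+0.0111i)  (+0.2268-0.3649i)·(+0.3664-0.1097i)
Y_2^0(R⁻¹ n̂) = +0.034112+0.000000i

Re=0.0341 Im=0.0000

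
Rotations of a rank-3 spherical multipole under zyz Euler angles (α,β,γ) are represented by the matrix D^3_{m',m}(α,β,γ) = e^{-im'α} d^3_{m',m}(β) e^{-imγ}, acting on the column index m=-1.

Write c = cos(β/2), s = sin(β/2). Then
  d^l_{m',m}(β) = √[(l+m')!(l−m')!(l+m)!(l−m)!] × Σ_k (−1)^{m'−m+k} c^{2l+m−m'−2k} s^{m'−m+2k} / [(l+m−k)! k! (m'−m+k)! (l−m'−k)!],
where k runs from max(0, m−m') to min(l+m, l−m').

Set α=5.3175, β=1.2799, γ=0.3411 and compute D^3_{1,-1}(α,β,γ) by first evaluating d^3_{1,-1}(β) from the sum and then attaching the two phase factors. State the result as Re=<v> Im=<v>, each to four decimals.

D^3_{1,-1}(5.3175,1.2799,0.3411) = e^{-i·1·5.3175}·d^3_{1,-1}(1.2799)·e^{-i·-1·0.3411}. Compute d first:
With c≡cos(β/2)=0.802126 and s≡sin(β/2)=0.597155, N=[24·2·2·24]^{1/2}=48.000000
k: max(0,(-1)−(1))=0 … min(3+(-1),3−(1))=2
  k=0: (−1)^2·48.0000/(8)·0.8021^4·0.5972^2 = +0.885718
  k=1: (−1)^3·48.0000/(6)·0.8021^2·0.5972^4 = -0.654522
  k=2: (−1)^4·48.0000/(48)·0.8021^0·0.5972^6 = +0.045344
d^3_{1,-1}(1.2799) = +0.885718 -0.654522 +0.045344 = +0.276541
Attach z-rotation phases: D = e^{-i(1)(5.3175)}·(+0.276541)·e^{-i(-1)(0.3411)} = +0.072165+0.266959i

Re=0.0722 Im=0.2670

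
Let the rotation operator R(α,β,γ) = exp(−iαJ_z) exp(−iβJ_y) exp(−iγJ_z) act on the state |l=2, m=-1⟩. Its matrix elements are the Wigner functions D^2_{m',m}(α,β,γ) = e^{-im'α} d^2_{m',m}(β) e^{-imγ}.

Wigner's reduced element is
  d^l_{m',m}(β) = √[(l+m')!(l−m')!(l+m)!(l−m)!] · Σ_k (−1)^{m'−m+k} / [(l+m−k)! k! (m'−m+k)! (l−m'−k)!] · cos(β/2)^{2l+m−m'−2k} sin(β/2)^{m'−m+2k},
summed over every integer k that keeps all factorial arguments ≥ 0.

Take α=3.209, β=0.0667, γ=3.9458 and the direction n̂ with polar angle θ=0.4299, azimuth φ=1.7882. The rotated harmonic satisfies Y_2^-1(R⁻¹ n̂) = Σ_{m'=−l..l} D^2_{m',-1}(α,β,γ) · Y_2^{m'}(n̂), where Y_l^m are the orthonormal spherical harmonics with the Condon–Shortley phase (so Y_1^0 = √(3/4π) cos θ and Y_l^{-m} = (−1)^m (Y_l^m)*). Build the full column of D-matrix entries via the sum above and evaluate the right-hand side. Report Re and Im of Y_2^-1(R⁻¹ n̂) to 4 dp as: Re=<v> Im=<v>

Re=0.2082 Im=-0.2020

Need the full column D^2_{m',-1} for m'=−2..2 at α=3.209, β=0.0667, γ=3.9458.
cos(β/2)=0.999444, sin(β/2)=0.033344
d^2_{-2,-1}: single k=1 term ⇒ +0.066576;  D = -0.039319-0.053726i
d^2_{-1,-1}: k∈[0..1] ⇒ +0.997778 -0.003332 = +0.994446;  D = +0.640017+0.761118i
d^2_{0,-1}: k∈[0..1] ⇒ -0.081539 +0.000091 = -0.081448;  D = +0.056499+0.058666i
d^2_{1,-1}: k∈[0..1] ⇒ +0.003332 -0.000001 = +0.003330;  D = +0.002467+0.002238i
d^2_{2,-1}: single k=0 term ⇒ -0.000074;  D = +0.000058+0.000046i
Y_2^{m'}(θ=0.4299,φ=1.7882) and Σ D·Y over m':
  (-0.0393-0.0537i)·(-0.0609+0.0283i)  (+0.6400+0.7611i)·(-0.0631-0.2858i)  (+0.0565+0.0587i)·(+0.4664+0.0000i)  (+0.0025+0.0022i)·(+0.0631-0.2858i)  (+0.0001+0.0000i)·(-0.0609-0.0283i)
Y_2^-1(R⁻¹ n̂) = +0.208176-0.202010i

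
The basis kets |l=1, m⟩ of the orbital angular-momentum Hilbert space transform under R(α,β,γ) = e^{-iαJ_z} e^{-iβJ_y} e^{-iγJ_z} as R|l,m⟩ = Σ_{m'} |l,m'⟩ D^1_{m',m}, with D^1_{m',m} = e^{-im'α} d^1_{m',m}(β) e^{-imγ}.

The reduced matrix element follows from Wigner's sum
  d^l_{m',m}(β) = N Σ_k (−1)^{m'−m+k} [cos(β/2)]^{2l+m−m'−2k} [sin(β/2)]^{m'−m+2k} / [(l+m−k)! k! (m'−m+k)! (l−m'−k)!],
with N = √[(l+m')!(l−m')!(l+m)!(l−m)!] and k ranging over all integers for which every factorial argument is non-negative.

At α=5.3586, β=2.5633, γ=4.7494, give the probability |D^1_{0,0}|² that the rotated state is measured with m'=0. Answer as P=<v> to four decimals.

Split into d^1_{0,0}(β=2.5633) × two z-phases.
Half-angle: c=0.285134, s=0.958488. N=√(1·1·1·1)=1.000000
k: max(0,(0)−(0))=0 … min(1+(0),1−(0))=1
  k=0: (−1)^0·1.0000/(1)·0.2851^2·0.9585^0 = +0.081301
  k=1: (−1)^1·1.0000/(1)·0.2851^0·0.9585^2 = -0.918699
d^1_{0,0}(2.5633) = +0.081301 -0.918699 = -0.837397
|D^1_{0,0}|² = |d^1_{0,0}(β)|² = (-0.837397)² = 0.701234 (the z-rotation phases have unit modulus)

P=0.7012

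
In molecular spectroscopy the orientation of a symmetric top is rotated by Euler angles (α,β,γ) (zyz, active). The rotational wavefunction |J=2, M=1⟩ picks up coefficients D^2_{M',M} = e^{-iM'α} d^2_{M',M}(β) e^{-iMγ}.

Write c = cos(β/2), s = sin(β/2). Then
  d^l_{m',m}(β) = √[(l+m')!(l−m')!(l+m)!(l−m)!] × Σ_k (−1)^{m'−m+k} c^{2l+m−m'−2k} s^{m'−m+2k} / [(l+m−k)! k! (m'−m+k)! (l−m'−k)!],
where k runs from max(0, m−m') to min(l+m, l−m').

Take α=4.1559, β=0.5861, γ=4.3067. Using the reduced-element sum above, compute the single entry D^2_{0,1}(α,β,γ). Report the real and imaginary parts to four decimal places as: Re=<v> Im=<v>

Re=-0.2227 Im=0.5186

First d^2_{0,1}(β=0.5861), then the phase factors e^{-i(0)α} and e^{-i(1)γ}:
Half-angle: c=0.957367, s=0.288874. N=√(2·2·6·1)=4.898979
Admissible k: 1..2 (factorial args all ≥0)
  k=1: (−1)^0·4.8990/(2)·0.9574^3·0.2889^1 = +0.620896
  k=2: (−1)^1·4.8990/(2)·0.9574^1·0.2889^3 = -0.056530
d^2_{0,1}(0.5861) = +0.620896 -0.056530 = +0.564367
Phases: e^{-i·(0)·4.1559}=+1.000000+0.000000i, e^{-i·(1)·4.3067}=-0.394652+0.918831i ⇒ D=-0.222728+0.518557i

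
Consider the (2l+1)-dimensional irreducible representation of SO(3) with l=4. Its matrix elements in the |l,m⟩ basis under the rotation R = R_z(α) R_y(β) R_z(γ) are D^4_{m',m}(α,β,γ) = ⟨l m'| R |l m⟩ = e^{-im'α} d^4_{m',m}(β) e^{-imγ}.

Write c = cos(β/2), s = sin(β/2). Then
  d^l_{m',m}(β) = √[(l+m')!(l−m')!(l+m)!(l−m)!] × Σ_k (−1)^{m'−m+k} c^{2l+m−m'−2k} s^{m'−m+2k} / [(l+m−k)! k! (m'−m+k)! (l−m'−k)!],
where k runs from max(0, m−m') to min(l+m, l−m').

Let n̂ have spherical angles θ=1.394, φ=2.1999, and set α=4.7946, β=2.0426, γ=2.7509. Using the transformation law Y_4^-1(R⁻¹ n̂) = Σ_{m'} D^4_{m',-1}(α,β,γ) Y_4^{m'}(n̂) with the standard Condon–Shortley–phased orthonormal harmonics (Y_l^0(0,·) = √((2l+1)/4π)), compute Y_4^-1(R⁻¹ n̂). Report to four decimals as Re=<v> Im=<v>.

Re=0.2863 Im=0.2750

Need the full column D^4_{m',-1} for m'=−4..4 at α=4.7946, β=2.0426, γ=2.7509.
cos(β/2)=0.522258, sin(β/2)=0.852788
d^4_{-4,-1}: single k=3 term ⇒ +0.180319;  D = -0.179974+0.011145i
d^4_{-3,-1}: k∈[2..3] ⇒ +0.117128 -0.520502 = -0.403374;  D = +0.057909+0.399195i
d^4_{-2,-1}: k∈[1..3] ⇒ +0.038342 -0.511156 +0.908603 = +0.435789;  D = +0.424681-0.097767i
d^4_{-1,-1}: k∈[0..3] ⇒ +0.005535 -0.221352 +1.180387 -1.049096 = -0.084526;  D = -0.025663-0.080536i
d^4_{0,-1}: k∈[0..3] ⇒ -0.040416 +0.646567 -1.723954 +0.766102 = -0.351701;  D = +0.325198-0.133938i
d^4_{1,-1}: k∈[0..3] ⇒ +0.147568 -1.180387 +1.573644 -0.279722 = +0.261102;  D = -0.118925-0.232446i
d^4_{2,-1}: k∈[0..2] ⇒ -0.340771 +1.362905 -0.726788 = +0.295346;  D = +0.250997-0.155660i
d^4_{3,-1}: k∈[0..1] ⇒ +0.520502 -0.832694 = -0.312192;  D = -0.185770-0.250906i
d^4_{4,-1}: single k=0 term ⇒ -0.480788;  D = +0.361606-0.316857i
Y_4^{m'}(θ=1.394,φ=2.1999) and Σ D·Y over m':
  (-0.1800+0.0111i)·(-0.3370-0.2432i)  (+0.0579+0.3992i)·(+0.1996-0.0654i)  (+0.4247-0.0978i)·(+0.0781-0.2417i)  (-0.0257-0.0805i)·(+0.1342+0.1843i)  (+0.3252-0.1339i)·(+0.2227+0.0000i)  (-0.1189-0.2324i)·(-0.1342+0.1843i)  (+0.2510-0.1557i)·(+0.0781+0.2417i)  (-0.1858-0.2509i)·(-0.1996-0.0654i)  (+0.3616-0.3169i)·(-0.3370+0.2432i)
Y_4^-1(R⁻¹ n̂) = +0.286298+0.274962i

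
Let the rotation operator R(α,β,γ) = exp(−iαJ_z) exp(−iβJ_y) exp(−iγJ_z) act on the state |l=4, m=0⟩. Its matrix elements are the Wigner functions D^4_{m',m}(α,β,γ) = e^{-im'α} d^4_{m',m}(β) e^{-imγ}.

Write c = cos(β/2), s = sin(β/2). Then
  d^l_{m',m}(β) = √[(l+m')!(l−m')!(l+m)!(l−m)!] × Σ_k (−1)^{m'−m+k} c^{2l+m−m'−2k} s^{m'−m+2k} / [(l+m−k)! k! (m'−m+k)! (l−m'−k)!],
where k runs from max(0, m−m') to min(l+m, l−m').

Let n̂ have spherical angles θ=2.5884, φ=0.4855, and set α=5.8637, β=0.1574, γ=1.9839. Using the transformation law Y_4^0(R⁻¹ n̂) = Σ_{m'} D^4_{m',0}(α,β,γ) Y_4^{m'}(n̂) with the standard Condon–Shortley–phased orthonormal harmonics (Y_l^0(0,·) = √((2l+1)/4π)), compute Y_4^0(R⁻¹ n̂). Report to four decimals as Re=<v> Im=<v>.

Re=-0.2224 Im=0.0000

Need the full column D^4_{m',0} for m'=−4..4 at α=5.8637, β=0.1574, γ=1.9839.
cos(β/2)=0.996905, sin(β/2)=0.078619
d^4_{-4,0}: single k=4 term ⇒ +0.000316;  D = -0.000034-0.000314i
d^4_{-3,0}: k∈[3..4] ⇒ +0.005661 -0.000035 = +0.005626;  D = +0.001729-0.005354i
d^4_{-2,0}: k∈[2..4] ⇒ +0.057557 -0.000955 +0.000002 = +0.056604;  D = +0.037825-0.042111i
d^4_{-1,0}: k∈[1..4] ⇒ +0.344046 -0.012838 +0.000080 -0.000000 = +0.331288;  D = +0.302565-0.134930i
d^4_{0,0}: k∈[0..4] ⇒ +0.975505 -0.097072 +0.001358 -0.000004 +0.000000 = +0.879787;  D = +0.879787+0.000000i
d^4_{1,0}: k∈[0..3] ⇒ -0.344046 +0.012838 -0.000080 +0.000000 = -0.331288;  D = -0.302565-0.134930i
d^4_{2,0}: k∈[0..2] ⇒ +0.057557 -0.000955 +0.000002 = +0.056604;  D = +0.037825+0.042111i
d^4_{3,0}: k∈[0..1] ⇒ -0.005661 +0.000035 = -0.005626;  D = -0.001729-0.005354i
d^4_{4,0}: single k=0 term ⇒ +0.000316;  D = -0.000034+0.000314i
Y_4^{m'}(θ=2.5884,φ=0.4855) and Σ D·Y over m':
  (-0.0000-0.0003i)·(-0.0122-0.0314i)  (+0.0017-0.0054i)·(-0.0176+0.1535i)  (+0.0378-0.0421i)·(+0.2120-0.3101i)  (+0.3026-0.1349i)·(-0.3868+0.2041i)  (+0.8798+0.0000i)·(-0.0397+0.0000i)  (-0.3026-0.1349i)·(+0.3868+0.2041i)  (+0.0378+0.0421i)·(+0.2120+0.3101i)  (-0.0017-0.0054i)·(+0.0176+0.1535i)  (-0.0000+0.0003i)·(-0.0122+0.0314i)
Y_4^0(R⁻¹ n̂) = -0.222371+0.000000i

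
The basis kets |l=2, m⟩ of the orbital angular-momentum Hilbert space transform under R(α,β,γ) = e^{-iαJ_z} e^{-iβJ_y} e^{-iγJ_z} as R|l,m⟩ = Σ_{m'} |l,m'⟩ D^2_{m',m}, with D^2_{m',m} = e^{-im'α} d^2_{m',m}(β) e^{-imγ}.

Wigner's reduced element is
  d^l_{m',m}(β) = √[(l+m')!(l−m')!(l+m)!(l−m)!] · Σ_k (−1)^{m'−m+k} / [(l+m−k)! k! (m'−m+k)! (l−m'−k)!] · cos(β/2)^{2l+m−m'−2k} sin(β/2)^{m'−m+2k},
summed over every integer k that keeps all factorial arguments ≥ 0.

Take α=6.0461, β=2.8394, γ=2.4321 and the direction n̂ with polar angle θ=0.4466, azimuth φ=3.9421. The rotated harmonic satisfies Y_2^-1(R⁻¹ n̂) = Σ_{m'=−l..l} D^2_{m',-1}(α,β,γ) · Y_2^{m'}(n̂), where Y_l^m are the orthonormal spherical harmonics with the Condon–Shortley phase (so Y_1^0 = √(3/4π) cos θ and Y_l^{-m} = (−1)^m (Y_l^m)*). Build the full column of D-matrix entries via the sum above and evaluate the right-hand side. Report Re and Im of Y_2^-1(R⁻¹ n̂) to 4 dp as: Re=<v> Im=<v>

Re=0.1415 Im=0.2294

Need the full column D^2_{m',-1} for m'=−2..2 at α=6.0461, β=2.8394, γ=2.4321.
cos(β/2)=0.150522, sin(β/2)=0.988607
d^2_{-2,-1}: single k=1 term ⇒ +0.006743;  D = -0.002546+0.006244i
d^2_{-1,-1}: k∈[0..1] ⇒ +0.000513 -0.066431 = -0.065917;  D = +0.038526-0.053487i
d^2_{0,-1}: k∈[0..1] ⇒ -0.008258 +0.356243 = +0.347985;  D = -0.264013+0.226694i
d^2_{1,-1}: k∈[0..1] ⇒ +0.066431 -0.955200 = -0.888769;  D = +0.791427-0.404418i
d^2_{2,-1}: single k=0 term ⇒ -0.290871;  D = +0.282855-0.067818i
Y_2^{m'}(θ=0.4466,φ=3.9421) and Σ D·Y over m':
  (-0.0025+0.0062i)·(-0.0022-0.0720i)  (+0.0385-0.0535i)·(-0.2096+0.2160i)  (-0.2640+0.2267i)·(+0.4543+0.0000i)  (+0.7914-0.4044i)·(+0.2096+0.2160i)  (+0.2829-0.0678i)·(-0.0022+0.0720i)
Y_2^-1(R⁻¹ n̂) = +0.141464+0.229392i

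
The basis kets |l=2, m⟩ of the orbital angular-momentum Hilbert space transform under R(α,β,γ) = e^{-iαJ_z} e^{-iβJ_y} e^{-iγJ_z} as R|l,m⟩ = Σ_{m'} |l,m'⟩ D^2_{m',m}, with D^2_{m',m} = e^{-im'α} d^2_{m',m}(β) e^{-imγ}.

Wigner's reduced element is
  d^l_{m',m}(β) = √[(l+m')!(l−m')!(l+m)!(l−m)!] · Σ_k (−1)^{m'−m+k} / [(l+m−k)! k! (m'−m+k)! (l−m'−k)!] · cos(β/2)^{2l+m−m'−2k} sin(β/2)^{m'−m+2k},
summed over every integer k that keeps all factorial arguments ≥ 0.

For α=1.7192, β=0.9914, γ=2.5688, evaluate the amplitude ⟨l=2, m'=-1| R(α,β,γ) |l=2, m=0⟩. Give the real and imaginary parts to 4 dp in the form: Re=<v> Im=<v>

Re=-0.0830 Im=0.5550

First d^2_{-1,0}(β=0.9914), then the phase factors e^{-i(-1)α} and e^{-i(0)γ}:
c=cos(0.9914/2)=0.879636, s=sin(0.9914/2)=0.475648; N=√[1·6·2·2]=4.898979
k: max(0,(0)−(-1))=1 … min(2+(0),2−(-1))=2
  k=1: (−1)^0·4.8990/(2)·0.8796^3·0.4756^1 = +0.792994
  k=2: (−1)^1·4.8990/(2)·0.8796^1·0.4756^3 = -0.231865
d^2_{-1,0}(0.9914) = +0.792994 -0.231865 = +0.561129
Attach z-rotation phases: D = e^{-i(-1)(1.7192)}·(+0.561129)·e^{-i(0)(2.5688)} = -0.082968+0.554962i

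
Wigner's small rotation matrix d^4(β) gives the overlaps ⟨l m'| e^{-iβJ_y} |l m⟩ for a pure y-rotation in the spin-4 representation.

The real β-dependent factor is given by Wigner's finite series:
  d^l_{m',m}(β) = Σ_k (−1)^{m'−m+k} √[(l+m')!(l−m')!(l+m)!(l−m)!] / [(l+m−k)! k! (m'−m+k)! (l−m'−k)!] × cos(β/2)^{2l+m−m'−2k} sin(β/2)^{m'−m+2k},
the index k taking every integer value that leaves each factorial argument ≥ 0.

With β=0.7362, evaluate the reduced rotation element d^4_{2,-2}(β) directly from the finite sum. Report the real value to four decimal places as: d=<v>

d=0.1682

d^4_{2,-2}(β=0.7362) via Wigner's sum:
c=cos(0.7362/2)=0.933013, s=sin(0.7362/2)=0.359843; N=√[720·2·2·720]=1440.000000
k∈{0,1,2} keeps every argument non-negative
  k=0: (−1)^4·1440.0000/(96)·0.9330^4·0.3598^4 = +0.190588
  k=1: (−1)^5·1440.0000/(120)·0.9330^2·0.3598^6 = -0.022680
  k=2: (−1)^6·1440.0000/(1440)·0.9330^0·0.3598^8 = +0.000281
d^4_{2,-2}(0.7362) = +0.190588 -0.022680 +0.000281 = +0.168189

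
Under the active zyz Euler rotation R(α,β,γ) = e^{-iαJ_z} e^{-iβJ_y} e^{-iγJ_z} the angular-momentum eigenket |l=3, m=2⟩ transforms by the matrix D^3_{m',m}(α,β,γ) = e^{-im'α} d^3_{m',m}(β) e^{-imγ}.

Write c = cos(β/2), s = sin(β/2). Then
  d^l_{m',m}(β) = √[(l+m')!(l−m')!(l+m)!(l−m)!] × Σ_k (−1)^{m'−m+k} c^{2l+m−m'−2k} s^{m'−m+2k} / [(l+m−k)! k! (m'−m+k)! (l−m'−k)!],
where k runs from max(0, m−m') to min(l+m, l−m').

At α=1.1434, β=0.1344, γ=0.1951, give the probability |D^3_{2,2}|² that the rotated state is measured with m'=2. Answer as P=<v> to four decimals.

P=0.9297

D^3_{2,2}(1.1434,0.1344,0.1951) = e^{-i·2·1.1434}·d^3_{2,2}(0.1344)·e^{-i·2·0.1951}. Compute d first:
Half-angle: c=0.997743, s=0.067149. N=√(120·1·120·1)=120.000000
The bounds max(0,m−m')=0 and min(l+m,l−m')=1 give 2 terms
  k=0: (−1)^0·120.0000/(120)·0.9977^6·0.0671^0 = +0.986534
  k=1: (−1)^1·120.0000/(24)·0.9977^4·0.0671^2 = -0.022342
d^3_{2,2}(0.1344) = +0.986534 -0.022342 = +0.964191
|D^3_{2,2}|² = |d^3_{2,2}(β)|² = (+0.964191)² = 0.929665 (the z-rotation phases have unit modulus)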